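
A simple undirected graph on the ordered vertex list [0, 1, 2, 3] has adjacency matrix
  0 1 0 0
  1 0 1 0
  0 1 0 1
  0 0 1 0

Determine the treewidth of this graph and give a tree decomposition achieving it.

Each bag holds 2 vertices, so the decomposition has width 1, which upper-bounds the treewidth. Since G has at least one edge (e.g. 3–2), it is not an edgeless graph, so tw(G) ≥ 1. Combining the bounds, tw(G) = 1.

Treewidth 1.
Bags: B1 = {2, 3}  B2 = {1, 2}  B3 = {0, 1}
Tree: B1–B2, B2–B3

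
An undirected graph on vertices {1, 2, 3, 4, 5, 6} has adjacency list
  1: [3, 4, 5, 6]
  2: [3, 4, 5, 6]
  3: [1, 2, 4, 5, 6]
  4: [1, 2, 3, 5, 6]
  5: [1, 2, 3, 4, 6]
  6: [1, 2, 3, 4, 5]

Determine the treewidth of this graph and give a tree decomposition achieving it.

Treewidth 4.
One such decomposition:
Bags: B1 = {1, 3, 4, 5, 6}  B2 = {2, 3, 4, 5, 6}
Tree: B1–B2

Each bag holds 5 vertices, so the decomposition has width 4, which upper-bounds the treewidth. On the other hand G contains the 5-clique {1, 3, 4, 5, 6}. A clique must lie in a single bag of any decomposition, so no decomposition can have width below 4. Combining the bounds, tw(G) = 4.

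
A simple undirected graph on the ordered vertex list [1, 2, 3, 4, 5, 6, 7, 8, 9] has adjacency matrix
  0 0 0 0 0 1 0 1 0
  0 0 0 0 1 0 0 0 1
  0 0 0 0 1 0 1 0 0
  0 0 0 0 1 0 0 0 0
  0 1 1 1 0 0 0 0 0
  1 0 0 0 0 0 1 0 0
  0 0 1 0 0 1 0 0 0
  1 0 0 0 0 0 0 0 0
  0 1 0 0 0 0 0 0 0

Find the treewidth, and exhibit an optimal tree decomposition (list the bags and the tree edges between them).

Each bag holds 2 vertices, so the decomposition has width 1, which upper-bounds the treewidth. Any graph with an edge has treewidth ≥ 1, and G has the edge 3–5. The upper and lower bounds meet at 1, so that is the treewidth.

Treewidth 1.
Bags: B1 = {3, 5}  B2 = {2, 5}  B3 = {3, 7}  B4 = {6, 7}  B5 = {1, 6}  B6 = {2, 9}  B7 = {1, 8}  B8 = {4, 5}
Tree: B1–B2, B1–B3, B3–B4, B4–B5, B2–B6, B5–B7, B2–B8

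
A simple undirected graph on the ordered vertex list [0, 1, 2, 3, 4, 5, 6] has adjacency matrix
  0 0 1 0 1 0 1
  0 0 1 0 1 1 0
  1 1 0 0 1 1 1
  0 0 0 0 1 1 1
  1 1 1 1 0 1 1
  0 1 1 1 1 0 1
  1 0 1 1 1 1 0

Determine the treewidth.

A width-3 tree decomposition is:
Bags: B1 = {2, 4, 5, 6}  B2 = {3, 4, 5, 6}  B3 = {0, 2, 4, 6}  B4 = {1, 2, 4, 5}
Tree: B1–B2, B1–B3, B1–B4
The largest bag has 4 vertices, giving width 3; this decomposition certifies tw(G) ≤ 3. On the other hand G contains the 4-clique {0, 2, 4, 6}. A clique must lie in a single bag of any decomposition, so no decomposition can have width below 3. Hence tw(G) = 3 exactly.

3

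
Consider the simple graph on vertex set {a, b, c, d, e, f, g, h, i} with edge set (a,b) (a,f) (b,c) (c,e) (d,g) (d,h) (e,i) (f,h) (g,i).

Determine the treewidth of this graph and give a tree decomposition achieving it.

Treewidth 2.
One optimal decomposition is:
Bags: B1 = {a, b, c}  B2 = {a, c, e}  B3 = {a, e, i}  B4 = {a, g, i}  B5 = {a, d, g}  B6 = {a, d, h}  B7 = {a, f, h}
Tree: B1–B2, B2–B3, B3–B4, B4–B5, B5–B6, B6–B7

The largest bag has 3 vertices, giving width 2; this decomposition certifies tw(G) ≤ 2. For the lower bound, G contains the cycle a–b–c–e–i–g–d–h–f–a, so G is not a forest; only forests have treewidth ≤ 1, hence tw(G) ≥ 2. Hence tw(G) = 2 exactly.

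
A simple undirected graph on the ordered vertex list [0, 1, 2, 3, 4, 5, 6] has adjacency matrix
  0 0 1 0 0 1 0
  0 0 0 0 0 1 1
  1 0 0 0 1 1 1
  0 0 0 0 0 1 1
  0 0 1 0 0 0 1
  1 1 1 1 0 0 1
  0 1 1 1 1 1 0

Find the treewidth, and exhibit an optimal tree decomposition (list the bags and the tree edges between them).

Every bag has size at most 3, so the width is 3 − 1 = 2 and tw(G) ≤ 2. On the other hand G contains the 3-clique {2, 4, 6}. A clique must lie in a single bag of any decomposition, so no decomposition can have width below 2. Combining the bounds, tw(G) = 2.

Treewidth 2.
One optimal decomposition is:
Bags: B1 = {0, 2, 5}  B2 = {2, 5, 6}  B3 = {1, 5, 6}  B4 = {3, 5, 6}  B5 = {2, 4, 6}
Tree: B1–B2, B2–B3, B2–B4, B2–B5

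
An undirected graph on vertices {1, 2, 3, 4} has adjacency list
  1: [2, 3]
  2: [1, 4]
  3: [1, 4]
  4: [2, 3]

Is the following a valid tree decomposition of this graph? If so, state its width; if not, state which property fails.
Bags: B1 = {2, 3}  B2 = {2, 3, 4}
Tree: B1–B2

No — vertex 1 appears in no bag.

A tree decomposition must satisfy three properties: every vertex lies in some bag; for every edge, both endpoints lie together in some bag; and for every vertex, the bags containing it form a connected subtree. Here vertex 1 appears in no bag, so the decomposition is invalid.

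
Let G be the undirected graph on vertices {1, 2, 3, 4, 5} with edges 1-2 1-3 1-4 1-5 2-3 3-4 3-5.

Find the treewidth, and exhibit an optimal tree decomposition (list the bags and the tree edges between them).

Each bag holds 3 vertices, so the decomposition has width 2, which upper-bounds the treewidth. Conversely, {1, 2, 3} is a clique of size 3, and the vertices of any clique must share a bag in every tree decomposition; so some bag has ≥ 3 vertices and tw(G) ≥ 2. The upper and lower bounds meet at 2, so that is the treewidth.

Treewidth 2.
Bags: B1 = {1, 3, 4}  B2 = {1, 2, 3}  B3 = {1, 3, 5}
Tree: B1–B2, B2–B3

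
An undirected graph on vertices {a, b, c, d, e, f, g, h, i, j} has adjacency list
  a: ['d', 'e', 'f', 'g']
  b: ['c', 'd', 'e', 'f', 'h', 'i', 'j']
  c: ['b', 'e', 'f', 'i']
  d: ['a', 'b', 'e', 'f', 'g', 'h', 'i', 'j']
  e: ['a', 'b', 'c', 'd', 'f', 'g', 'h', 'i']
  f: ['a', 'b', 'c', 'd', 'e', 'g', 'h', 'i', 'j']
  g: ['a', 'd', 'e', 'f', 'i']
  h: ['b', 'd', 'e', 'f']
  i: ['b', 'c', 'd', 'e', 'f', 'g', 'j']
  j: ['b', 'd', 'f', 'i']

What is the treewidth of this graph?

4

A width-4 tree decomposition is:
Bags: B1 = {b, d, e, f, i}  B2 = {d, e, f, g, i}  B3 = {a, d, e, f, g}  B4 = {b, c, e, f, i}  B5 = {b, d, f, i, j}  B6 = {b, d, e, f, h}
Tree: B1–B2, B2–B3, B1–B4, B1–B5, B1–B6
The largest bag has 5 vertices, giving width 4; this decomposition certifies tw(G) ≤ 4. Conversely, {b, d, f, i, j} is a clique of size 5, and the vertices of any clique must share a bag in every tree decomposition; so some bag has ≥ 5 vertices and tw(G) ≥ 4. Therefore the treewidth is 4.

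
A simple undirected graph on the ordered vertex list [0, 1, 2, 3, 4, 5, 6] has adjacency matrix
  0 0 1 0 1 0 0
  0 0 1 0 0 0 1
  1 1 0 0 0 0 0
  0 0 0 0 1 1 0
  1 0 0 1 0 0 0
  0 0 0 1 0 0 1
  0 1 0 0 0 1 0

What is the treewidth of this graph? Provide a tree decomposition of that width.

The largest bag has 3 vertices, giving width 2; this decomposition certifies tw(G) ≤ 2. Since 4–3–5–6–1–2–0–4 is a cycle in G, G is not acyclic. Forests are exactly the graphs of treewidth ≤ 1, so tw(G) ≥ 2. Therefore the treewidth is 2.

Treewidth 2.
One optimal decomposition is:
Bags: B1 = {3, 4, 5}  B2 = {4, 5, 6}  B3 = {1, 4, 6}  B4 = {1, 2, 4}  B5 = {0, 2, 4}
Tree: B1–B2, B2–B3, B3–B4, B4–B5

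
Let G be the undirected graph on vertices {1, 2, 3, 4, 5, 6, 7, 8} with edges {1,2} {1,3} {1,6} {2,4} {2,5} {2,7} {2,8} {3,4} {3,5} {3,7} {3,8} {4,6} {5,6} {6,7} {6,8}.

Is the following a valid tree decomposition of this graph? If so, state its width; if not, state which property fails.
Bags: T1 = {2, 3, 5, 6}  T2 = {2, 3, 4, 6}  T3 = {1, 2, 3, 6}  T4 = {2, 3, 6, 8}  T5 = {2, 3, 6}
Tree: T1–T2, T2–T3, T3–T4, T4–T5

No — vertex 7 appears in no bag.

A tree decomposition must satisfy three properties: every vertex lies in some bag; for every edge, both endpoints lie together in some bag; and for every vertex, the bags containing it form a connected subtree. Here vertex 7 appears in no bag, so the decomposition is invalid.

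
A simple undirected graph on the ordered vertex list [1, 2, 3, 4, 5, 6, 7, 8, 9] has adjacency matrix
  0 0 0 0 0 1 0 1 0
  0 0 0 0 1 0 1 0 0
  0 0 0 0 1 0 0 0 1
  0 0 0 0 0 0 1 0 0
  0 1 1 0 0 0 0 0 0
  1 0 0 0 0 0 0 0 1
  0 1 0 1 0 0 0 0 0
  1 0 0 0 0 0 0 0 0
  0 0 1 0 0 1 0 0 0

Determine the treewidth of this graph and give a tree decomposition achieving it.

Treewidth 1.
Bags: B1 = {1, 8}  B2 = {1, 6}  B3 = {6, 9}  B4 = {3, 9}  B5 = {3, 5}  B6 = {2, 5}  B7 = {2, 7}  B8 = {4, 7}
Tree: B1–B2, B2–B3, B3–B4, B4–B5, B5–B6, B6–B7, B7–B8

Every bag has size at most 2, so the width is 2 − 1 = 1 and tw(G) ≤ 1. Since G has at least one edge (e.g. 8–1), it is not an edgeless graph, so tw(G) ≥ 1. Therefore the treewidth is 1.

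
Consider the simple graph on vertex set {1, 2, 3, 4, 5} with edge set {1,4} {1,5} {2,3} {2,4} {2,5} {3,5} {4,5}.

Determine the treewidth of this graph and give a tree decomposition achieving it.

Each bag holds 3 vertices, so the decomposition has width 2, which upper-bounds the treewidth. For the lower bound, the 3 vertices {1, 4, 5} are pairwise adjacent, and any tree decomposition puts a clique entirely inside one bag — forcing width ≥ 2. Hence tw(G) = 2 exactly.

Treewidth 2.
One optimal decomposition is:
Bags: B1 = {2, 4, 5}  B2 = {2, 3, 5}  B3 = {1, 4, 5}
Tree: B1–B2, B1–B3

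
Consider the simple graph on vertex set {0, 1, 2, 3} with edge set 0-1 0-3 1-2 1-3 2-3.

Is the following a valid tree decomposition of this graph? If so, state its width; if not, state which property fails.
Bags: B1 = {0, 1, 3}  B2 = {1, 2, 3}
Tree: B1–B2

Yes; width 2.

Checking the three conditions: (i) the bags cover all of {0, 1, 2, 3}; (ii) for each edge, some bag contains both endpoints; (iii) the bags containing any fixed vertex form a subtree. All hold, so the decomposition is valid with width 3 − 1 = 2.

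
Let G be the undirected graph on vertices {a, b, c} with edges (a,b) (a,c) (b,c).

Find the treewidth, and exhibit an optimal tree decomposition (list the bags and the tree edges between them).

With just one bag of size 3, the width is 3 − 1 = 2, so tw(G) ≤ 2. For the lower bound, the 3 vertices {a, b, c} are pairwise adjacent, and any tree decomposition puts a clique entirely inside one bag — forcing width ≥ 2. The upper and lower bounds meet at 2, so that is the treewidth.

Treewidth 2.
One such decomposition:
Bags: B1 = {a, b, c}
Tree: (single bag)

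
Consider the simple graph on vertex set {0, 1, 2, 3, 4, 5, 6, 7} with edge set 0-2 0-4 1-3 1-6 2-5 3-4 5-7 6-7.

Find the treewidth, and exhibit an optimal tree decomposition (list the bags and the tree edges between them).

Each bag holds 3 vertices, so the decomposition has width 2, which upper-bounds the treewidth. Since 4–3–1–6–7–5–2–0–4 is a cycle in G, G is not acyclic. Forests are exactly the graphs of treewidth ≤ 1, so tw(G) ≥ 2. The upper and lower bounds meet at 2, so that is the treewidth.

Treewidth 2.
One optimal decomposition is:
Bags: B1 = {1, 3, 4}  B2 = {1, 4, 6}  B3 = {4, 6, 7}  B4 = {4, 5, 7}  B5 = {2, 4, 5}  B6 = {0, 2, 4}
Tree: B1–B2, B2–B3, B3–B4, B4–B5, B5–B6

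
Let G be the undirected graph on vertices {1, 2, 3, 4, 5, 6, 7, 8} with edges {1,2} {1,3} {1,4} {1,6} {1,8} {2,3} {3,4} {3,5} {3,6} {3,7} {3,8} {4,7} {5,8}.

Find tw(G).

2

A width-2 tree decomposition is:
Bags: B1 = {1, 2, 3}  B2 = {1, 3, 4}  B3 = {3, 4, 7}  B4 = {1, 3, 8}  B5 = {3, 5, 8}  B6 = {1, 3, 6}
Tree: B1–B2, B2–B3, B2–B4, B4–B5, B4–B6
The largest bag has 3 vertices, giving width 2; this decomposition certifies tw(G) ≤ 2. For the lower bound, the 3 vertices {1, 3, 8} are pairwise adjacent, and any tree decomposition puts a clique entirely inside one bag — forcing width ≥ 2. The upper and lower bounds meet at 2, so that is the treewidth.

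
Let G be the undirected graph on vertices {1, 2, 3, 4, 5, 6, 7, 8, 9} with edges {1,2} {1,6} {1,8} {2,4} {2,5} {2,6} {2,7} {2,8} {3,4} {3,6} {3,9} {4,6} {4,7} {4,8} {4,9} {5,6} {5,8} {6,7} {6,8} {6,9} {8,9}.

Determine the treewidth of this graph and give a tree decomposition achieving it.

The largest bag has 4 vertices, giving width 3; this decomposition certifies tw(G) ≤ 3. For the lower bound, the 4 vertices {4, 6, 8, 9} are pairwise adjacent, and any tree decomposition puts a clique entirely inside one bag — forcing width ≥ 3. The upper and lower bounds meet at 3, so that is the treewidth.

Treewidth 3.
Bags: B1 = {2, 4, 6, 8}  B2 = {4, 6, 8, 9}  B3 = {2, 5, 6, 8}  B4 = {2, 4, 6, 7}  B5 = {3, 4, 6, 9}  B6 = {1, 2, 6, 8}
Tree: B1–B2, B1–B3, B1–B4, B2–B5, B1–B6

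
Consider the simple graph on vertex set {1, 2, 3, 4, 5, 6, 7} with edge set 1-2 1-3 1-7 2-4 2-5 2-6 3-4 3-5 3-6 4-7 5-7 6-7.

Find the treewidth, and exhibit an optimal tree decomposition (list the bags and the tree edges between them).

The largest bag has 4 vertices, giving width 3; this decomposition certifies tw(G) ≤ 3. For the lower bound: the 4 vertex sets {2,5}, {1,3}, {7}, {6} are disjoint, each induces a connected subgraph, and every pair is joined by at least one edge of G. Contracting each set to a single vertex therefore yields K_{4} as a minor, and since treewidth is minor-monotone, tw(G) ≥ tw(K_{4}) = 3. Therefore the treewidth is 3.

Treewidth 3.
One optimal decomposition is:
Bags: B1 = {2, 3, 5, 7}  B2 = {1, 2, 3, 7}  B3 = {2, 3, 6, 7}  B4 = {2, 3, 4, 7}
Tree: B1–B2, B2–B3, B3–B4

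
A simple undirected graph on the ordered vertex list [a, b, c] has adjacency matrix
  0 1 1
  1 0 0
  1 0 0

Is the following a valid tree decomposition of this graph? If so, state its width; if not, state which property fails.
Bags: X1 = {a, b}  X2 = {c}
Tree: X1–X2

A tree decomposition must satisfy three properties: every vertex lies in some bag; for every edge, both endpoints lie together in some bag; and for every vertex, the bags containing it form a connected subtree. Here edge (a,c) lies in no bag, so the decomposition is invalid.

No — edge (a,c) lies in no bag.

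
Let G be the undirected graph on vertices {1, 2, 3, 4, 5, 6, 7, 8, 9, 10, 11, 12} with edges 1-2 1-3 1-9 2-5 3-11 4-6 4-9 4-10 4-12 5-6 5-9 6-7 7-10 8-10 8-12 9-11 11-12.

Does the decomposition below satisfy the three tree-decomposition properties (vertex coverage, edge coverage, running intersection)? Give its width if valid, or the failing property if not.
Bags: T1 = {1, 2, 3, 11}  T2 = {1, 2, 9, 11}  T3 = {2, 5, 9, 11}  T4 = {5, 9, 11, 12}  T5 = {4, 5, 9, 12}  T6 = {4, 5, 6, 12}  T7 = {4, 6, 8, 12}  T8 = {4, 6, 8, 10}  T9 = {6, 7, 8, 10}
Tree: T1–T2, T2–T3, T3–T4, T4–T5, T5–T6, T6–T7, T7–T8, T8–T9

Vertex coverage: the bags together contain {1, 2, 3, 4, 5, 6, 7, 8, 9, 10, 11, 12}, the full vertex set. Edge coverage: each edge of G has both endpoints in at least one bag. Running intersection: for every vertex, the bags containing it form a connected subtree. All three properties hold, so this is a valid tree decomposition of width max|bag| − 1 = 3, and hence tw(G) ≤ 3.

Yes; width 3.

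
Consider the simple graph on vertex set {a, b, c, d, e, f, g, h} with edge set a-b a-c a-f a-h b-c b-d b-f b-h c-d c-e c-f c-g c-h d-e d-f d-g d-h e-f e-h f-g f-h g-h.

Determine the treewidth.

A width-4 tree decomposition is:
Bags: B1 = {a, b, c, f, h}  B2 = {b, c, d, f, h}  B3 = {c, d, e, f, h}  B4 = {c, d, f, g, h}
Tree: B1–B2, B2–B3, B3–B4
The largest bag has 5 vertices, giving width 4; this decomposition certifies tw(G) ≤ 4. For the lower bound, the 5 vertices {c, d, f, g, h} are pairwise adjacent, and any tree decomposition puts a clique entirely inside one bag — forcing width ≥ 4. Therefore the treewidth is 4.

4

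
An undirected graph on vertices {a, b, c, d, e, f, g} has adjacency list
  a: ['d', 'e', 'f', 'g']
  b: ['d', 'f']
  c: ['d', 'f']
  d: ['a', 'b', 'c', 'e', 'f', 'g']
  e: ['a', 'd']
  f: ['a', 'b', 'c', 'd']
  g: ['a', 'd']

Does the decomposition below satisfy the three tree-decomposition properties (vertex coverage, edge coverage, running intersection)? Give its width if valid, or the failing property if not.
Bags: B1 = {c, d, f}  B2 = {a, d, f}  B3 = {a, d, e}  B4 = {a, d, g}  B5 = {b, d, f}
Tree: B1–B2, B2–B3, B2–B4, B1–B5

Yes; width 2.

Every vertex of G appears in some bag (union = {a, b, c, d, e, f, g}); every edge is covered by a bag; and for each vertex v the set of bags containing v is connected in the bag tree. The decomposition is therefore valid. The largest bag has 3 vertices, so the width is 2.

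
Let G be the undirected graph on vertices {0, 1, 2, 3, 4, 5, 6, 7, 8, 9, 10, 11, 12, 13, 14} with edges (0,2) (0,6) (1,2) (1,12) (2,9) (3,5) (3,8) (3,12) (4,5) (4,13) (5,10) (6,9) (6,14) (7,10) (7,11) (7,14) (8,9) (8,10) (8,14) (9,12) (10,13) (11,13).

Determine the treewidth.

3

A width-3 tree decomposition is:
Bags: B1 = {4, 7, 11, 13}  B2 = {4, 7, 10, 13}  B3 = {4, 5, 7, 10}  B4 = {5, 7, 10, 14}  B5 = {5, 8, 10, 14}  B6 = {3, 5, 8, 14}  B7 = {3, 6, 8, 14}  B8 = {3, 6, 8, 9}  B9 = {3, 6, 9, 12}  B10 = {0, 6, 9, 12}  B11 = {0, 2, 9, 12}  B12 = {0, 1, 2, 12}
Tree: B1–B2, B2–B3, B3–B4, B4–B5, B5–B6, B6–B7, B7–B8, B8–B9, B9–B10, B10–B11, B11–B12
Every bag has size at most 4, so the width is 4 − 1 = 3 and tw(G) ≤ 3. For the lower bound: the 4 vertex sets {4,11,13}, {7}, {10}, {3,5,8,14} are disjoint, each induces a connected subgraph, and every pair is joined by at least one edge of G. Contracting each set to a single vertex therefore yields K_{4} as a minor, and since treewidth is minor-monotone, tw(G) ≥ tw(K_{4}) = 3. Combining the bounds, tw(G) = 3.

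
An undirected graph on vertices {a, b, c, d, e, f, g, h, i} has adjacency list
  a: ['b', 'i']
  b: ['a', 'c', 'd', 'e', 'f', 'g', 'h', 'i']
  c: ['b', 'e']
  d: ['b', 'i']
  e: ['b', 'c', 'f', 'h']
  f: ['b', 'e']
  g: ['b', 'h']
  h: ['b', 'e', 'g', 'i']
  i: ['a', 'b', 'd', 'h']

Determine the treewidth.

A width-2 tree decomposition is:
Bags: B1 = {a, b, i}  B2 = {b, h, i}  B3 = {b, d, i}  B4 = {b, e, h}  B5 = {b, g, h}  B6 = {b, e, f}  B7 = {b, c, e}
Tree: B1–B2, B1–B3, B2–B4, B2–B5, B4–B6, B4–B7
Every bag has size at most 3, so the width is 3 − 1 = 2 and tw(G) ≤ 2. Conversely, {b, d, i} is a clique of size 3, and the vertices of any clique must share a bag in every tree decomposition; so some bag has ≥ 3 vertices and tw(G) ≥ 2. The upper and lower bounds meet at 2, so that is the treewidth.

2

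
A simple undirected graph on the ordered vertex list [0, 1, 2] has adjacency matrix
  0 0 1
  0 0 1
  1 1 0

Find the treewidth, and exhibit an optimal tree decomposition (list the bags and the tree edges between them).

Treewidth 1.
Bags: B1 = {1, 2}  B2 = {0, 2}
Tree: B1–B2

The largest bag has 2 vertices, giving width 1; this decomposition certifies tw(G) ≤ 1. Since G has at least one edge (e.g. 1–2), it is not an edgeless graph, so tw(G) ≥ 1. Combining the bounds, tw(G) = 1.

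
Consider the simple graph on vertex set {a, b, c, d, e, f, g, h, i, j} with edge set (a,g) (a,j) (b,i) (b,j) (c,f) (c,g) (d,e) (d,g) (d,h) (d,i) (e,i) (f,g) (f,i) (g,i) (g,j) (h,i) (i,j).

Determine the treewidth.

A width-2 tree decomposition is:
Bags: B1 = {d, g, i}  B2 = {d, e, i}  B3 = {f, g, i}  B4 = {g, i, j}  B5 = {c, f, g}  B6 = {a, g, j}  B7 = {d, h, i}  B8 = {b, i, j}
Tree: B1–B2, B1–B3, B3–B4, B3–B5, B4–B6, B2–B7, B4–B8
Each bag holds 3 vertices, so the decomposition has width 2, which upper-bounds the treewidth. Conversely, {c, f, g} is a clique of size 3, and the vertices of any clique must share a bag in every tree decomposition; so some bag has ≥ 3 vertices and tw(G) ≥ 2. Hence tw(G) = 2 exactly.

2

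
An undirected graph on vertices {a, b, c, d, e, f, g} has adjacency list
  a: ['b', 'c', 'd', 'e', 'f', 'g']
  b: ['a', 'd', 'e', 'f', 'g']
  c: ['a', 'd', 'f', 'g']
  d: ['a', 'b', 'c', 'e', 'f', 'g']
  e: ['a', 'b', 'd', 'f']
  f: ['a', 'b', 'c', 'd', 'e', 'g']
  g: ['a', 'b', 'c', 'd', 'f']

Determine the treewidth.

A width-4 tree decomposition is:
Bags: B1 = {a, b, d, f, g}  B2 = {a, b, d, e, f}  B3 = {a, c, d, f, g}
Tree: B1–B2, B1–B3
Each bag holds 5 vertices, so the decomposition has width 4, which upper-bounds the treewidth. For the lower bound, the 5 vertices {a, c, d, f, g} are pairwise adjacent, and any tree decomposition puts a clique entirely inside one bag — forcing width ≥ 4. Hence tw(G) = 4 exactly.

4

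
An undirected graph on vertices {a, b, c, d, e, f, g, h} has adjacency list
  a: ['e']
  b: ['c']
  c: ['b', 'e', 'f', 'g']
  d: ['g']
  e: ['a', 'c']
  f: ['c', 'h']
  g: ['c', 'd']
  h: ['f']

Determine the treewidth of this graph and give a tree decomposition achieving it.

Treewidth 1.
One optimal decomposition is:
Bags: B1 = {c, f}  B2 = {b, c}  B3 = {f, h}  B4 = {c, g}  B5 = {d, g}  B6 = {c, e}  B7 = {a, e}
Tree: B1–B2, B1–B3, B2–B4, B4–B5, B2–B6, B6–B7

Each bag holds 2 vertices, so the decomposition has width 1, which upper-bounds the treewidth. G has an edge, so its treewidth is at least 1. Therefore the treewidth is 1.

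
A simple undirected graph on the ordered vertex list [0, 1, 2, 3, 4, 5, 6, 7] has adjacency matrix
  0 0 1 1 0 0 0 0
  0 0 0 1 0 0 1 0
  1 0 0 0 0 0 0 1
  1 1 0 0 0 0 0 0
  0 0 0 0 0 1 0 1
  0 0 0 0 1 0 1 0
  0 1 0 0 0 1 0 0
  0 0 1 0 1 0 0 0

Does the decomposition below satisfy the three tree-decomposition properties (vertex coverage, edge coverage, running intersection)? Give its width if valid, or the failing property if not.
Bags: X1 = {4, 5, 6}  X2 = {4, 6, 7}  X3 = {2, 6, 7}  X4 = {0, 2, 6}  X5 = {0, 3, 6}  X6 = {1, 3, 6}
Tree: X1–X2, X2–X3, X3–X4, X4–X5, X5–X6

Yes; width 2.

Checking the three conditions: (i) the bags cover all of {0, 1, 2, 3, 4, 5, 6, 7}; (ii) for each edge, some bag contains both endpoints; (iii) the bags containing any fixed vertex form a subtree. All hold, so the decomposition is valid with width 3 − 1 = 2.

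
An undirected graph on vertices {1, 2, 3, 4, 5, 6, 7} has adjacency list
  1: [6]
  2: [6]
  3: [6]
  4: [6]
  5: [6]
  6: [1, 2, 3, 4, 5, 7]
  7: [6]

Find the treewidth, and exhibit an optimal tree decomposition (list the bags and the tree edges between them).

The largest bag has 2 vertices, giving width 1; this decomposition certifies tw(G) ≤ 1. Any graph with an edge has treewidth ≥ 1, and G has the edge 6–7. The upper and lower bounds meet at 1, so that is the treewidth.

Treewidth 1.
Bags: B1 = {6, 7}  B2 = {1, 6}  B3 = {5, 6}  B4 = {3, 6}  B5 = {2, 6}  B6 = {4, 6}
Tree: B1–B2, B2–B3, B1–B4, B4–B5, B2–B6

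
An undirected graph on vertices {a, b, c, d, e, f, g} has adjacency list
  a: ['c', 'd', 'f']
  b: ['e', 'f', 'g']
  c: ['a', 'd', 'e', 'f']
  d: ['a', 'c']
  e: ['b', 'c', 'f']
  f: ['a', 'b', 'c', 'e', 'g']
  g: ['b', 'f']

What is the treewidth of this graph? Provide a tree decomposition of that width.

The largest bag has 3 vertices, giving width 2; this decomposition certifies tw(G) ≤ 2. Conversely, {a, c, d} is a clique of size 3, and the vertices of any clique must share a bag in every tree decomposition; so some bag has ≥ 3 vertices and tw(G) ≥ 2. Therefore the treewidth is 2.

Treewidth 2.
One such decomposition:
Bags: B1 = {b, e, f}  B2 = {c, e, f}  B3 = {b, f, g}  B4 = {a, c, f}  B5 = {a, c, d}
Tree: B1–B2, B1–B3, B2–B4, B4–B5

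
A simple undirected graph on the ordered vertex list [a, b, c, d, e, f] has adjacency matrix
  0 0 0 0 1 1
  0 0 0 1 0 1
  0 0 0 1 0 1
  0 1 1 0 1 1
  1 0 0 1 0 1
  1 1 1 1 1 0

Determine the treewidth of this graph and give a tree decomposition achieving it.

The largest bag has 3 vertices, giving width 2; this decomposition certifies tw(G) ≤ 2. On the other hand G contains the 3-clique {d, e, f}. A clique must lie in a single bag of any decomposition, so no decomposition can have width below 2. Combining the bounds, tw(G) = 2.

Treewidth 2.
One such decomposition:
Bags: B1 = {a, e, f}  B2 = {d, e, f}  B3 = {c, d, f}  B4 = {b, d, f}
Tree: B1–B2, B2–B3, B3–B4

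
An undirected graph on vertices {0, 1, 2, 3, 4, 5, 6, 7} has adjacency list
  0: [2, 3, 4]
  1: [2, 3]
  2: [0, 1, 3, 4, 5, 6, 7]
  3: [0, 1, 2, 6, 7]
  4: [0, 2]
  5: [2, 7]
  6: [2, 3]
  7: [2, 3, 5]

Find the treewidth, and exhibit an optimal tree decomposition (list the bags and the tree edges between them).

Treewidth 2.
Bags: B1 = {1, 2, 3}  B2 = {0, 2, 3}  B3 = {2, 3, 7}  B4 = {2, 5, 7}  B5 = {0, 2, 4}  B6 = {2, 3, 6}
Tree: B1–B2, B1–B3, B3–B4, B2–B5, B3–B6

Each bag holds 3 vertices, so the decomposition has width 2, which upper-bounds the treewidth. On the other hand G contains the 3-clique {0, 2, 3}. A clique must lie in a single bag of any decomposition, so no decomposition can have width below 2. The upper and lower bounds meet at 2, so that is the treewidth.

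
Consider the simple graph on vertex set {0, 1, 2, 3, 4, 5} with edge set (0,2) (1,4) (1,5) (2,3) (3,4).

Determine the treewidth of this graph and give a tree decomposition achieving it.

Treewidth 1.
One such decomposition:
Bags: B1 = {1, 5}  B2 = {1, 4}  B3 = {3, 4}  B4 = {2, 3}  B5 = {0, 2}
Tree: B1–B2, B2–B3, B3–B4, B4–B5

Each bag holds 2 vertices, so the decomposition has width 1, which upper-bounds the treewidth. G has an edge, so its treewidth is at least 1. Hence tw(G) = 1 exactly.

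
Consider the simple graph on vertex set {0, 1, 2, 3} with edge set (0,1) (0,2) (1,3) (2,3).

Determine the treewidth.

2

A width-2 tree decomposition is:
Bags: B1 = {0, 1, 2}  B2 = {1, 2, 3}
Tree: B1–B2
The largest bag has 3 vertices, giving width 2; this decomposition certifies tw(G) ≤ 2. For the lower bound, G contains the cycle 1–0–2–3–1, so G is not a forest; only forests have treewidth ≤ 1, hence tw(G) ≥ 2. Hence tw(G) = 2 exactly.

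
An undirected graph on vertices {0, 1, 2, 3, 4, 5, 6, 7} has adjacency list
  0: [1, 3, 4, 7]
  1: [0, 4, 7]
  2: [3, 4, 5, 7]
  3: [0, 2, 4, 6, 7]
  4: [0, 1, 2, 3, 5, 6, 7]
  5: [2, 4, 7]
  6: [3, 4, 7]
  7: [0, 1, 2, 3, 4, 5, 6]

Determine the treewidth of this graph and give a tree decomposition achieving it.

Treewidth 3.
Bags: B1 = {0, 1, 4, 7}  B2 = {0, 3, 4, 7}  B3 = {2, 3, 4, 7}  B4 = {3, 4, 6, 7}  B5 = {2, 4, 5, 7}
Tree: B1–B2, B2–B3, B3–B4, B3–B5

The largest bag has 4 vertices, giving width 3; this decomposition certifies tw(G) ≤ 3. On the other hand G contains the 4-clique {0, 1, 4, 7}. A clique must lie in a single bag of any decomposition, so no decomposition can have width below 3. Hence tw(G) = 3 exactly.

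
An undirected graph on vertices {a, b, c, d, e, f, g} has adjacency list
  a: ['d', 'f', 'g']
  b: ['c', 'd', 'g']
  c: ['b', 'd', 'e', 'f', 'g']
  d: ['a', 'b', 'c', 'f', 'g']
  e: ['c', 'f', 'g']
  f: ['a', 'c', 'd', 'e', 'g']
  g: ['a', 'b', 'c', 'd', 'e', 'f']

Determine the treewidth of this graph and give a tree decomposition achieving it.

Treewidth 3.
One optimal decomposition is:
Bags: B1 = {b, c, d, g}  B2 = {c, d, f, g}  B3 = {a, d, f, g}  B4 = {c, e, f, g}
Tree: B1–B2, B2–B3, B2–B4

Every bag has size at most 4, so the width is 4 − 1 = 3 and tw(G) ≤ 3. On the other hand G contains the 4-clique {c, d, f, g}. A clique must lie in a single bag of any decomposition, so no decomposition can have width below 3. Hence tw(G) = 3 exactly.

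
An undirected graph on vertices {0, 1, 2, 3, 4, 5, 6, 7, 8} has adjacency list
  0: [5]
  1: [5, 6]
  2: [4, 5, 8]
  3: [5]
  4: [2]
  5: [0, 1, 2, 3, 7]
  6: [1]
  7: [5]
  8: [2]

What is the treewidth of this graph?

A width-1 tree decomposition is:
Bags: B1 = {1, 6}  B2 = {1, 5}  B3 = {5, 7}  B4 = {2, 5}  B5 = {0, 5}  B6 = {2, 4}  B7 = {3, 5}  B8 = {2, 8}
Tree: B1–B2, B2–B3, B2–B4, B4–B5, B4–B6, B4–B7, B4–B8
The largest bag has 2 vertices, giving width 1; this decomposition certifies tw(G) ≤ 1. Since G has at least one edge (e.g. 1–6), it is not an edgeless graph, so tw(G) ≥ 1. The upper and lower bounds meet at 1, so that is the treewidth.

1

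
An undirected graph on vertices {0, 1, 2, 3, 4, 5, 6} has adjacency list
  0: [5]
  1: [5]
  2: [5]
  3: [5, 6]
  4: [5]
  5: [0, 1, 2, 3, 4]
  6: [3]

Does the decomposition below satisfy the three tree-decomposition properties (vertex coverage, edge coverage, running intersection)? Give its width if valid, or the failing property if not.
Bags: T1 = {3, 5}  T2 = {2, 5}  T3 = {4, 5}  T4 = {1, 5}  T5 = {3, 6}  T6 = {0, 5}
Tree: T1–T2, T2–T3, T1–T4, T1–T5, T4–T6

Vertex coverage: the bags together contain {0, 1, 2, 3, 4, 5, 6}, the full vertex set. Edge coverage: each edge of G has both endpoints in at least one bag. Running intersection: for every vertex, the bags containing it form a connected subtree. All three properties hold, so this is a valid tree decomposition of width max|bag| − 1 = 1, and hence tw(G) ≤ 1.

Yes; width 1.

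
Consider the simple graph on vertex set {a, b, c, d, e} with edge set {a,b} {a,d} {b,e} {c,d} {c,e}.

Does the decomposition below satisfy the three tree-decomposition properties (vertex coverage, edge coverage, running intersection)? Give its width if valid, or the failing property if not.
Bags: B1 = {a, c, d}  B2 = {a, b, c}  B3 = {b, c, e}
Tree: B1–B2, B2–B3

Yes; width 2.

Checking the three conditions: (i) the bags cover all of {a, b, c, d, e}; (ii) for each edge, some bag contains both endpoints; (iii) the bags containing any fixed vertex form a subtree. All hold, so the decomposition is valid with width 3 − 1 = 2.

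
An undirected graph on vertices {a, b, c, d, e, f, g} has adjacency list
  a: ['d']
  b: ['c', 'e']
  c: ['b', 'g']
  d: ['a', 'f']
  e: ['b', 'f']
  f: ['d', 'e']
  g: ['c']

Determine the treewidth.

1

A width-1 tree decomposition is:
Bags: B1 = {a, d}  B2 = {d, f}  B3 = {e, f}  B4 = {b, e}  B5 = {b, c}  B6 = {c, g}
Tree: B1–B2, B2–B3, B3–B4, B4–B5, B5–B6
Each bag holds 2 vertices, so the decomposition has width 1, which upper-bounds the treewidth. G has an edge, so its treewidth is at least 1. Therefore the treewidth is 1.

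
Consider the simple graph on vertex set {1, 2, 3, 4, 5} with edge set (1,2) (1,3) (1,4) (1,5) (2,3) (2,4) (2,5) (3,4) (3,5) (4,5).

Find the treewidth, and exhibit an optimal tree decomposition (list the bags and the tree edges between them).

A single bag containing all 5 vertices is trivially a valid decomposition of width 4. Conversely, {1, 2, 3, 4, 5} is a clique of size 5, and the vertices of any clique must share a bag in every tree decomposition; so some bag has ≥ 5 vertices and tw(G) ≥ 4. Therefore the treewidth is 4.

Treewidth 4.
One optimal decomposition is:
Bags: B1 = {1, 2, 3, 4, 5}
Tree: (single bag)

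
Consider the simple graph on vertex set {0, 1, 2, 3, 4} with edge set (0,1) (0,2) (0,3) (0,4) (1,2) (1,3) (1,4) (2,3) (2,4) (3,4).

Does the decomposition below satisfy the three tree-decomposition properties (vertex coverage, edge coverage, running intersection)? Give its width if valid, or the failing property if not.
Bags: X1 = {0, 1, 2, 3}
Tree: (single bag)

A tree decomposition must satisfy three properties: every vertex lies in some bag; for every edge, both endpoints lie together in some bag; and for every vertex, the bags containing it form a connected subtree. Here vertex 4 appears in no bag, so the decomposition is invalid.

No — vertex 4 appears in no bag.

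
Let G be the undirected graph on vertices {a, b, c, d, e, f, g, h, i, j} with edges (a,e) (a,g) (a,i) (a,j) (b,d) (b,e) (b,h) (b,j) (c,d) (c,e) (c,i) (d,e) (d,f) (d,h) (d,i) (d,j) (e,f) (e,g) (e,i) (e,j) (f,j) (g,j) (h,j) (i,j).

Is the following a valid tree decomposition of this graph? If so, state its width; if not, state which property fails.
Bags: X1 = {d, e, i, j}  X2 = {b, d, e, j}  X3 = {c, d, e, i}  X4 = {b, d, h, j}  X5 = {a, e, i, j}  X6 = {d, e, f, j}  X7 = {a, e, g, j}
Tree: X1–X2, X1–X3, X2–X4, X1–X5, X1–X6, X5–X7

Yes; width 3.

Every vertex of G appears in some bag (union = {a, b, c, d, e, f, g, h, i, j}); every edge is covered by a bag; and for each vertex v the set of bags containing v is connected in the bag tree. The decomposition is therefore valid. The largest bag has 4 vertices, so the width is 3.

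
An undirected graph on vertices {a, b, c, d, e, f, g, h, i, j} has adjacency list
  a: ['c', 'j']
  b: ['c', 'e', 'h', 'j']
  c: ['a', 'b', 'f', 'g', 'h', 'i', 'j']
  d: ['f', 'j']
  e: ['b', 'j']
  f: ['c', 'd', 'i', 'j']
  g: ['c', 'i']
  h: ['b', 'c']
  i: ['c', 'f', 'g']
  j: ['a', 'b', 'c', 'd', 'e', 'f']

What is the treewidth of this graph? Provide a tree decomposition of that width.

Treewidth 2.
One such decomposition:
Bags: B1 = {c, f, i}  B2 = {c, f, j}  B3 = {b, c, j}  B4 = {d, f, j}  B5 = {a, c, j}  B6 = {c, g, i}  B7 = {b, c, h}  B8 = {b, e, j}
Tree: B1–B2, B2–B3, B2–B4, B2–B5, B1–B6, B3–B7, B3–B8

Every bag has size at most 3, so the width is 3 − 1 = 2 and tw(G) ≤ 2. On the other hand G contains the 3-clique {d, f, j}. A clique must lie in a single bag of any decomposition, so no decomposition can have width below 2. Therefore the treewidth is 2.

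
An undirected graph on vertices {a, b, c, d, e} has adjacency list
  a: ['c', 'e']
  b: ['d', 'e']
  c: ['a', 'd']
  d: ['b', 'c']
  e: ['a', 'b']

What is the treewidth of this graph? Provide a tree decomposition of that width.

Treewidth 2.
One optimal decomposition is:
Bags: B1 = {b, d, e}  B2 = {c, d, e}  B3 = {a, c, e}
Tree: B1–B2, B2–B3

Each bag holds 3 vertices, so the decomposition has width 2, which upper-bounds the treewidth. For the lower bound, G contains the cycle e–b–d–c–a–e, so G is not a forest; only forests have treewidth ≤ 1, hence tw(G) ≥ 2. Therefore the treewidth is 2.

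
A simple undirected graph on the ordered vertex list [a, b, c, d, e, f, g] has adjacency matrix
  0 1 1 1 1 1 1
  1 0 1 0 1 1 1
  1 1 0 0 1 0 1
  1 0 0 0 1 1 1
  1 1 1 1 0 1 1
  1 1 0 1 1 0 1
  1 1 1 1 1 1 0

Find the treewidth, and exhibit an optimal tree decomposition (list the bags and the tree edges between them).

Each bag holds 5 vertices, so the decomposition has width 4, which upper-bounds the treewidth. On the other hand G contains the 5-clique {a, b, c, e, g}. A clique must lie in a single bag of any decomposition, so no decomposition can have width below 4. The upper and lower bounds meet at 4, so that is the treewidth.

Treewidth 4.
One optimal decomposition is:
Bags: B1 = {a, b, c, e, g}  B2 = {a, b, e, f, g}  B3 = {a, d, e, f, g}
Tree: B1–B2, B2–B3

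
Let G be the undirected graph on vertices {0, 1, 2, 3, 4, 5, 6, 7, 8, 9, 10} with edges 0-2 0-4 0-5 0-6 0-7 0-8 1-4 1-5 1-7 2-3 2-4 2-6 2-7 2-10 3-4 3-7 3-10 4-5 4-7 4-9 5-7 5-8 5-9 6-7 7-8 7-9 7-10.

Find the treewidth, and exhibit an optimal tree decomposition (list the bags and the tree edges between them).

Each bag holds 4 vertices, so the decomposition has width 3, which upper-bounds the treewidth. Conversely, {0, 5, 7, 8} is a clique of size 4, and the vertices of any clique must share a bag in every tree decomposition; so some bag has ≥ 4 vertices and tw(G) ≥ 3. Hence tw(G) = 3 exactly.

Treewidth 3.
One such decomposition:
Bags: B1 = {0, 2, 4, 7}  B2 = {0, 4, 5, 7}  B3 = {0, 5, 7, 8}  B4 = {0, 2, 6, 7}  B5 = {4, 5, 7, 9}  B6 = {2, 3, 4, 7}  B7 = {1, 4, 5, 7}  B8 = {2, 3, 7, 10}
Tree: B1–B2, B2–B3, B1–B4, B2–B5, B1–B6, B2–B7, B6–B8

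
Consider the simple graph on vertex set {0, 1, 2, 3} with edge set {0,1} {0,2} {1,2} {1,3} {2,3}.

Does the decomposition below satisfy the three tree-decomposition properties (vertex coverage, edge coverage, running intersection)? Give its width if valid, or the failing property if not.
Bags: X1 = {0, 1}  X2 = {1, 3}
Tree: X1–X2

No — vertex 2 appears in no bag.

A tree decomposition must satisfy three properties: every vertex lies in some bag; for every edge, both endpoints lie together in some bag; and for every vertex, the bags containing it form a connected subtree. Here vertex 2 appears in no bag, so the decomposition is invalid.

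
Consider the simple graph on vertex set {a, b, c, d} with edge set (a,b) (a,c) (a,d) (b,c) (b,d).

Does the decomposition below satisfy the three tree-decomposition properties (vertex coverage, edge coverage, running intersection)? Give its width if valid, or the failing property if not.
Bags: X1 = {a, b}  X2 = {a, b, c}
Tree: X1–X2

No — vertex d appears in no bag.

A tree decomposition must satisfy three properties: every vertex lies in some bag; for every edge, both endpoints lie together in some bag; and for every vertex, the bags containing it form a connected subtree. Here vertex d appears in no bag, so the decomposition is invalid.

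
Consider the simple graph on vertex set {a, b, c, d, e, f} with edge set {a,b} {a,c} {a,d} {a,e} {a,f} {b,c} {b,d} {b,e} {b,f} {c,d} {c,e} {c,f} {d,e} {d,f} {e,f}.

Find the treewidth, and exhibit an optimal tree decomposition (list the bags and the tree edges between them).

A single bag containing all 6 vertices is trivially a valid decomposition of width 5. For the lower bound, the 6 vertices {a, b, c, d, e, f} are pairwise adjacent, and any tree decomposition puts a clique entirely inside one bag — forcing width ≥ 5. Therefore the treewidth is 5.

Treewidth 5.
One optimal decomposition is:
Bags: B1 = {a, b, c, d, e, f}
Tree: (single bag)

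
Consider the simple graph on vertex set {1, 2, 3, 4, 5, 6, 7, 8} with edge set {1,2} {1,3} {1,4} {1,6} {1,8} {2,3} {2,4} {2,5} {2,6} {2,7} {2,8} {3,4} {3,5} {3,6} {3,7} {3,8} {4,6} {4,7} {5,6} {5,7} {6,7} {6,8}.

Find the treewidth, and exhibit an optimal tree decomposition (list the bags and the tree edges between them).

Treewidth 4.
One optimal decomposition is:
Bags: B1 = {1, 2, 3, 4, 6}  B2 = {2, 3, 4, 6, 7}  B3 = {2, 3, 5, 6, 7}  B4 = {1, 2, 3, 6, 8}
Tree: B1–B2, B2–B3, B1–B4

The largest bag has 5 vertices, giving width 4; this decomposition certifies tw(G) ≤ 4. Conversely, {1, 2, 3, 6, 8} is a clique of size 5, and the vertices of any clique must share a bag in every tree decomposition; so some bag has ≥ 5 vertices and tw(G) ≥ 4. The upper and lower bounds meet at 4, so that is the treewidth.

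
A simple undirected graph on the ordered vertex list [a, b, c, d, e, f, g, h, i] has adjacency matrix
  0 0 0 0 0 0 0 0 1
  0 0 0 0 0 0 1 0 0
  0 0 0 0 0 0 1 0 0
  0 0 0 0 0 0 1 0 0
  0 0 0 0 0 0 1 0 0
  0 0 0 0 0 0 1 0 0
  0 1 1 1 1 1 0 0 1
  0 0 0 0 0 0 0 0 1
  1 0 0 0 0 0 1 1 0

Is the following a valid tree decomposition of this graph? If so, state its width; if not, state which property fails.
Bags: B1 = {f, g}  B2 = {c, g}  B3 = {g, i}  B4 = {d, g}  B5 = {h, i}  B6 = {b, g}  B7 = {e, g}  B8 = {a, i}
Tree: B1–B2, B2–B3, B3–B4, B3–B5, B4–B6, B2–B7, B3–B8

Checking the three conditions: (i) the bags cover all of {a, b, c, d, e, f, g, h, i}; (ii) for each edge, some bag contains both endpoints; (iii) the bags containing any fixed vertex form a subtree. All hold, so the decomposition is valid with width 2 − 1 = 1.

Yes; width 1.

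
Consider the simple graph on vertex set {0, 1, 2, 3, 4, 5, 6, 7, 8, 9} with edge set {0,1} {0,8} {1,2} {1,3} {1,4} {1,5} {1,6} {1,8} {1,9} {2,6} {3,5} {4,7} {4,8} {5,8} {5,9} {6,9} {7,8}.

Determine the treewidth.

A width-2 tree decomposition is:
Bags: B1 = {1, 5, 9}  B2 = {1, 6, 9}  B3 = {1, 3, 5}  B4 = {1, 5, 8}  B5 = {1, 4, 8}  B6 = {0, 1, 8}  B7 = {4, 7, 8}  B8 = {1, 2, 6}
Tree: B1–B2, B1–B3, B1–B4, B4–B5, B4–B6, B5–B7, B2–B8
The largest bag has 3 vertices, giving width 2; this decomposition certifies tw(G) ≤ 2. For the lower bound, the 3 vertices {0, 1, 8} are pairwise adjacent, and any tree decomposition puts a clique entirely inside one bag — forcing width ≥ 2. The upper and lower bounds meet at 2, so that is the treewidth.

2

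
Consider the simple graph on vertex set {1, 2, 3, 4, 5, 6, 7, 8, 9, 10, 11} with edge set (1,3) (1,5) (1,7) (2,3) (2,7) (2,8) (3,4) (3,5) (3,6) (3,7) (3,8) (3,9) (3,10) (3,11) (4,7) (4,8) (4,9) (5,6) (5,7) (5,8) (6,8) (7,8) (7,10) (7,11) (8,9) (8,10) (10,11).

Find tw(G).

3

A width-3 tree decomposition is:
Bags: B1 = {3, 5, 7, 8}  B2 = {3, 7, 8, 10}  B3 = {3, 7, 10, 11}  B4 = {3, 4, 7, 8}  B5 = {3, 5, 6, 8}  B6 = {2, 3, 7, 8}  B7 = {1, 3, 5, 7}  B8 = {3, 4, 8, 9}
Tree: B1–B2, B2–B3, B1–B4, B1–B5, B2–B6, B1–B7, B4–B8
Each bag holds 4 vertices, so the decomposition has width 3, which upper-bounds the treewidth. Conversely, {3, 4, 8, 9} is a clique of size 4, and the vertices of any clique must share a bag in every tree decomposition; so some bag has ≥ 4 vertices and tw(G) ≥ 3. Combining the bounds, tw(G) = 3.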